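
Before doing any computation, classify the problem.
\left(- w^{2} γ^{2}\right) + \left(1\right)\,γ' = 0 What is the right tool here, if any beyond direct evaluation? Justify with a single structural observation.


Best approach: separation of variables — the derivative equals a pure function of w (namely w^{2}) times a pure function of γ (namely γ^{2}); divide and integrate each side.


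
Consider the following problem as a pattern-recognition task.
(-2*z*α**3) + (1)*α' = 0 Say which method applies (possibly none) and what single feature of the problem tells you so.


Best approach: separation of variables — all dependence on the two variables factors apart, the defining separable shape.


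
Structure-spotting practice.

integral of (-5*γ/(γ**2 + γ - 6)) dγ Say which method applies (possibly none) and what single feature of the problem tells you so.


Technique: partial fractions — with γ**2 + γ - 6 factorable and the degree on top strictly smaller, simple-fraction decomposition is immediate.


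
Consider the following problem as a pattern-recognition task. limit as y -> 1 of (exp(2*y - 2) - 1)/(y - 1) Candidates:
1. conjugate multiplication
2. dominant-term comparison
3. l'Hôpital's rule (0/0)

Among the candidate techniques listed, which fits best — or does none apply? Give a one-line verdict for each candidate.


Technique: l'Hôpital's rule (0/0) — plug in 1: top and bottom both hit zero, so differentiate each and retry. Known elementary limits would finish this too — the rule just bypasses the case analysis.
- conjugate multiplication: no difference of divergent radicals appears, so rationalizing has nothing to cancel.
- dominant-term comparison — leading-power comparison does not apply to this form.
- l'Hôpital's rule (0/0): a fit — the right tool for this form.


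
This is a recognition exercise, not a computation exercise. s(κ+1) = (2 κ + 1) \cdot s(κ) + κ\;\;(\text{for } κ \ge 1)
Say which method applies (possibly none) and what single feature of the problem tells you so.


Best approach: a summation factor — an index-dependent multiplier 2 κ + 1 rules out characteristic roots; a summation factor converts it to a pure difference.


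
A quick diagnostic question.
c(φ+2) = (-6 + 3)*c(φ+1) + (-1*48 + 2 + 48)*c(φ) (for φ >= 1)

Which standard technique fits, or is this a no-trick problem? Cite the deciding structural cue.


Best approach: the characteristic-root method — fixed numeric weights on consecutive terms and no forcing term added: the root method in its home territory.


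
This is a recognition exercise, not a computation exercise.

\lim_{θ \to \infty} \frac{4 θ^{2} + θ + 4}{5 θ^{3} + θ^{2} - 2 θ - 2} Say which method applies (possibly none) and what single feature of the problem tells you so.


Best approach: dominant-term comparison — growth-rate triage: the leading powers of θ decide the limit, everything else is noise. l'Hôpital's at-infinity variant applies to the expression viewed as a single quotient; the leading-term comparison is the direct route.


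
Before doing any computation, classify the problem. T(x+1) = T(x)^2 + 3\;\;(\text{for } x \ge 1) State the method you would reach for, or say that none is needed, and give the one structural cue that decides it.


Verdict: no special technique — once the recursion is nonlinear, characteristic roots, master substitutions, and summation factors are all off the table.


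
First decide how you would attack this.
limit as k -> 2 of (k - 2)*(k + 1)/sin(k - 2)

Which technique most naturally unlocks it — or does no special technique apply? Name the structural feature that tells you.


Technique: l'Hôpital's rule (0/0) — substituting 2 gives 0 over 0; differentiate top and bottom once and re-evaluate. A local series expansion at the point resolves it as well; the rule is the packaged version of that step.


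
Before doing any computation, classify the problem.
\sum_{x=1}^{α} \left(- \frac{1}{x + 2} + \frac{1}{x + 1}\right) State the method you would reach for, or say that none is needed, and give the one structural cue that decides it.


Diagnosis: telescoping — the piece each term subtracts is \frac{1}{x + 1} advanced by one index, and it reappears with a plus sign leading the following term — the sum collapses to its boundary terms.


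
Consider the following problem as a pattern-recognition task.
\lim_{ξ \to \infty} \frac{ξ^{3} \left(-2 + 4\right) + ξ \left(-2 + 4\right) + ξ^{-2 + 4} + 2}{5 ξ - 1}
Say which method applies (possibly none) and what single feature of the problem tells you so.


Verdict: dominant-term comparison — growth-rate triage: the leading powers of ξ decide the limit, everything else is noise. l'Hôpital's at-infinity variant applies to the expression viewed as a single quotient; the leading-term comparison is the direct route.


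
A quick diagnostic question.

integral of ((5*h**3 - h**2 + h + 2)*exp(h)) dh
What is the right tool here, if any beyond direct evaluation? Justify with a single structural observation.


Best approach: integration by parts — a polynomial 5*h**3 - h**2 + h + 2 against the kernel exp(h) is the signature bounded-ladder case for integration by parts.


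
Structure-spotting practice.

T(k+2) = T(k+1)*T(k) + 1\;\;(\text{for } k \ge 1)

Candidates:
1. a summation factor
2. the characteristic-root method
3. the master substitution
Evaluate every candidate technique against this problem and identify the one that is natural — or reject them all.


Best approach: no special technique — the update rule curves (it is not linear in the unknown sequence), so no superposition-based closed form attaches — iterate or study it directly.
- a summation factor: the recursion is nonlinear — outside the first-order linear family a summation factor addresses.
- the characteristic-root method — the recursion is nonlinear in the sequence values, so no linear-modes ansatz applies.
- the master substitution: this is shift-type recursion, outside the divide-and-conquer template.


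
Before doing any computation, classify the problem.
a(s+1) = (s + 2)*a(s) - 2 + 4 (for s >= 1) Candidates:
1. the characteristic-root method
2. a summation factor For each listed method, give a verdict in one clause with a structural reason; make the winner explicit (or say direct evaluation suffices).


Method: a summation factor — it is first-order linear but the coefficient s + 2 depends on the index, so multiply through by a summation factor to telescope it.
- the characteristic-root method — the coefficients vary with the index, breaking the constant-coefficient structure the method needs.
- a summation factor: applies; the problem has the shape this method handles.


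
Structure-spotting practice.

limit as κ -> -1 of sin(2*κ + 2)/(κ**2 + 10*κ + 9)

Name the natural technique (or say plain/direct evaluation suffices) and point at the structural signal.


Method: l'Hôpital's rule (0/0) — both numerator and denominator vanish at -1: the genuine 0/0 indeterminate that l'Hôpital exists for. One could equally expand both pieces locally and compare leading terms; the rule does that in one stroke.


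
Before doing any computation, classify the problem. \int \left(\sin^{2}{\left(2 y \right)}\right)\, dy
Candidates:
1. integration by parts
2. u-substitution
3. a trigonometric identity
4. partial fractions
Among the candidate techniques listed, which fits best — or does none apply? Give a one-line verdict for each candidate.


Best approach: a trigonometric identity — reduce \sin^{2}{\left(2 y \right)} with the power-reduction formula and the integral becomes first-degree trigonometry.
- integration by parts: not the fit here: there is no polynomial factor to ladder down — parts can still close the trigonometric product by recursion, though the identity rewrite is the direct route.
- u-substitution: no subexpression of the integrand serves as a whole-integral substitution inner — individual terms may offer their own, but none carries its derivative as a factor of the full integrand; a working change of variable would have to be constructed from outside the expression.
- a trigonometric identity: applies; the problem has the shape this method handles.
- partial fractions: there is no rational-function structure to decompose.


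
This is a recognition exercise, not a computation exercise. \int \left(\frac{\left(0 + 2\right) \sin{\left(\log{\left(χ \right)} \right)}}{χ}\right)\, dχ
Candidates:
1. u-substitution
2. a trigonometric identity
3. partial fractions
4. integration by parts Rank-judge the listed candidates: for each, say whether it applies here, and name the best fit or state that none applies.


Technique: u-substitution — collected, the integrand has one factor that is, up to a constant, the derivative of an inner expression the rest depends on — substitute for that inner expression.
- u-substitution: a fit — the right tool for this form.
- a trigonometric identity — no identity rewrites this into an easier trigonometric form.
- partial fractions — the expression is not a ratio of polynomials that decomposes further.
- integration by parts — the nonconstant-polynomial-times-standard-kernel pattern (an exp, sine, cosine, or logarithm partner) is absent.


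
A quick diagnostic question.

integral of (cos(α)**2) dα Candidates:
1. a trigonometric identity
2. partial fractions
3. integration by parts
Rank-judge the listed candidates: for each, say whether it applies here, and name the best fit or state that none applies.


Best approach: a trigonometric identity — reduce cos(α)**2 with the power-reduction formula and the integral becomes first-degree trigonometry.
- a trigonometric identity — applies; the problem has the shape this method handles.
- partial fractions — the expression is not a ratio of polynomials that decomposes further.
- integration by parts: not the natural route: no polynomial-kernel product appears — a recursive parts reduction of the trigonometric product exists, but the identity rewrite is direct.


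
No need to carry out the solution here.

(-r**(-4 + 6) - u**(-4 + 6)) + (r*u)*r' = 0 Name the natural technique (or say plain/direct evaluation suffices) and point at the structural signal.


Diagnosis: the homogeneous substitution — scaling u and r together leaves the slope fixed — it depends only on r/u, so substitute the ratio. Rearranged, this also fits the Bernoulli template directly; the homogeneous substitution reads the structure without the rearrangement.


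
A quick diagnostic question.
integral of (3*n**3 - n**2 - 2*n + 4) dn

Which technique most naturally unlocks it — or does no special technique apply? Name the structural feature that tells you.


Diagnosis: no special technique — nothing composite, nothing rational, nothing trigonometric — each constant-multiple power of n integrates by the power rule alone.


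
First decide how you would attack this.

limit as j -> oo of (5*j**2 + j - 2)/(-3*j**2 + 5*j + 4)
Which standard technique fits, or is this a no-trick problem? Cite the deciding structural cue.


Best approach: dominant-term comparison — divide by the highest power of j present: lower-order terms vanish and the dominant ratio remains. Differentiating the expression as a single quotient would eventually settle it as well; matching dominant growth settles it immediately.


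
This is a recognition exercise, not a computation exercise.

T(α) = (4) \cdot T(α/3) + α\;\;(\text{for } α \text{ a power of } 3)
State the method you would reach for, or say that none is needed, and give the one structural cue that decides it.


Verdict: the master substitution — the argument contracts 3-fold per step: reindex α exponentially and solve the linear recurrence in the new index.


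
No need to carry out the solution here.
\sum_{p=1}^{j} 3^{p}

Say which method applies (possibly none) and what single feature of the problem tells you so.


Method: the geometric series formula — the ratio of consecutive terms is the constant 3, independent of the index — a geometric sum.


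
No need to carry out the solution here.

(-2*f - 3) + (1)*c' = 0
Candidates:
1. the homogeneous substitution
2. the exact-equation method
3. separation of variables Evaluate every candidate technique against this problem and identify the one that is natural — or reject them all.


Verdict: no special technique — the slope is a function of f alone, so integrate both sides directly.
- the homogeneous substitution: the slope is not a function of the ratio of the variables alone.
- the exact-equation method — the unknown never enters the equation — exactness holds emptily, with nothing for the method to add.
- separation of variables: any separation here is vacuous (nothing depends on the unknown); direct integration is the honest label.


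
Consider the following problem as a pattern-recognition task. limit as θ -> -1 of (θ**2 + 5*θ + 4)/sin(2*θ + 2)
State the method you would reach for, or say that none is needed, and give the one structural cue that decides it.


Best approach: l'Hôpital's rule (0/0) — both numerator and denominator vanish at -1: the genuine 0/0 indeterminate that l'Hôpital exists for. A first-order expansion at the point is an equally standard path; the rule packages it.


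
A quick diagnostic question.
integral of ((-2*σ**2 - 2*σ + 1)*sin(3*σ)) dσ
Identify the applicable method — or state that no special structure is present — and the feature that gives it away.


Technique: integration by parts — differentiate -2*σ**2 - 2*σ + 1, integrate sin(3*σ): each pass lowers the polynomial degree, so parts terminates.


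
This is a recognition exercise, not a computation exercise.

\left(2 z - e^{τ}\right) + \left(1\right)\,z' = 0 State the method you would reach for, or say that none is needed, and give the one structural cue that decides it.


Diagnosis: a linear integrating factor — the unknown enters only to the first power against a nonzero forcing term — the integrating-factor template applies directly.


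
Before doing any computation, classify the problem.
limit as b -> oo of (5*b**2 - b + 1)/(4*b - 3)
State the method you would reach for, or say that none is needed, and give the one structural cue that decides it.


Best approach: dominant-term comparison — divide through by the highest power of b; every lower-order term dies and the dominant terms decide the limit. As a single quotient, the ∞/∞ shape would yield to repeated differentiation as well — the growth comparison gets there in one look.


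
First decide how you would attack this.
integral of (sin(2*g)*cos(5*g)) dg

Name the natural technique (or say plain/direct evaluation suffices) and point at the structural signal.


Best approach: a trigonometric identity — the product sin(2*g)*cos(5*g) converts to a sum of single-frequency sinusoids via the product-to-sum identity.


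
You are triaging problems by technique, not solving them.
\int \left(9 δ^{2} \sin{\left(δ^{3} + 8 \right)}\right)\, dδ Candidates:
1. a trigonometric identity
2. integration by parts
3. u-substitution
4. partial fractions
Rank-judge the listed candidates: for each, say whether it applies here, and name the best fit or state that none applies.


Diagnosis: u-substitution — 9 δ^{2} matches the derivative of δ^{3} + 8 up to a constant; with u = δ^{3} + 8 the whole integrand folds into a function of u alone.
- a trigonometric identity — there is no trigonometric structure whose rewriting would simplify the integrand.
- integration by parts — the non-polynomial partner is not one of the parts kernels — exp, sine, or cosine with a degree-1 argument, or a logarithm.
- u-substitution: applies; the problem has the shape this method handles.
- partial fractions — there is no rational-function structure to decompose.


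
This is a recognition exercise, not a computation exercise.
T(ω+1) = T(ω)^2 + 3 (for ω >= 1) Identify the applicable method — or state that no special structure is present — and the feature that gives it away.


Verdict: no special technique — this one you iterate or analyze qualitatively: the nonlinearity defeats linear solution methods.


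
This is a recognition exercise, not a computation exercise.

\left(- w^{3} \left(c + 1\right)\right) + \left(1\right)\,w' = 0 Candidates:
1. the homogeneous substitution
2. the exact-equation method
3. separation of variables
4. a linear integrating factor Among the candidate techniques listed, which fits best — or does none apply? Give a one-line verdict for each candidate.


Verdict: separation of variables — one side of the product carries the independent variable, the other the unknown — the textbook separation shape.
- the homogeneous substitution — solved for the derivative, the right side changes under joint scaling of the two variables.
- the exact-equation method — no potential function has this form as its differential, as written.
- separation of variables: applies; the problem has the shape this method handles.
- a linear integrating factor — a nonlinear term in the unknown puts this outside the integrating-factor template.


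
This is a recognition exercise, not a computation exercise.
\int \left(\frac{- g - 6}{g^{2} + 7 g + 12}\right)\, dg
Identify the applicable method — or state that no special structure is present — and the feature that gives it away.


Method: partial fractions — once g^{2} + 7 g + 12 is factored, each root contributes a simple-fraction term; integrate them one at a time.


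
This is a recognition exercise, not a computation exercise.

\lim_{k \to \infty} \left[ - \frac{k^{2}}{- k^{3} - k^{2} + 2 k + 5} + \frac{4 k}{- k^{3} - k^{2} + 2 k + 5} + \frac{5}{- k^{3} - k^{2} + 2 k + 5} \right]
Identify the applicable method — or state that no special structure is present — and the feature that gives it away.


Best approach: dominant-term comparison — divide by the highest power of k present: lower-order terms vanish and the dominant ratio remains. l'Hôpital's at-infinity variant applies to the expression viewed as a single quotient; the leading-term comparison is the direct route.


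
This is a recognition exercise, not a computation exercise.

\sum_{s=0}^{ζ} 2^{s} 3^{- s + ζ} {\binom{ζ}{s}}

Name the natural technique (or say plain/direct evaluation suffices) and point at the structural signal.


Diagnosis: the binomial theorem — terms weighting {\binom{ζ}{s}} against matched powers of 2 and 3 reassemble into (2 + 3)^ζ by the binomial theorem.


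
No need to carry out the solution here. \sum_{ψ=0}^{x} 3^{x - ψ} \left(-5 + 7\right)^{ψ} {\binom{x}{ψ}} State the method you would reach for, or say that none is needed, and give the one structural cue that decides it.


Technique: the binomial theorem — the summand is term ψ of a binomial expansion in (-5 + 7) and 3; the whole sum is a single power.


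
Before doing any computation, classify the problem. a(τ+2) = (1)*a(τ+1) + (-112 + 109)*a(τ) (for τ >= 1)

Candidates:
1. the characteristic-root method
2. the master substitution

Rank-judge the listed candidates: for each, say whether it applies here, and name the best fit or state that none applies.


Technique: the characteristic-root method — the recurrence treats every index alike (constant coefficients, no forcing) — precisely the regime where r^τ trials close it.
- the characteristic-root method — applicable, and directly so.
- the master substitution — the recursion shifts the index rather than dividing it.


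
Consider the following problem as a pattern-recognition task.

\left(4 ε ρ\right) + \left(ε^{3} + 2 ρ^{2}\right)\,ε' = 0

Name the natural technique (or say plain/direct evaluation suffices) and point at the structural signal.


Method: the exact-equation method — this form is already the differential of something: the matching mixed partials of 4 ε ρ and ε^{3} + 2 ρ^{2} prove it.


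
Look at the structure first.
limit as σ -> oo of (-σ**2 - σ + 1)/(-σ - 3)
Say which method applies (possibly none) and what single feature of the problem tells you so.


Best approach: dominant-term comparison — at large σ only the top-degree terms survive; compare the leading terms and the limit falls out. Viewed as a single quotient this is an ∞/∞ form — an at-infinity application of l'Hôpital's rule would also resolve it; comparing leading growth reads the answer without differentiating.


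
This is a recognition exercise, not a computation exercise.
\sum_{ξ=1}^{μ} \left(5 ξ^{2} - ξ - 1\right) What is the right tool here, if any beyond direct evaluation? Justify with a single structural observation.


Technique: no special technique — the sum is polynomial through and through; closed forms for each power of ξ finish it directly.


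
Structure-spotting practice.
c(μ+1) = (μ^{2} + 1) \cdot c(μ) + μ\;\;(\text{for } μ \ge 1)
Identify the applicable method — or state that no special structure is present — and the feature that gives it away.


Verdict: a summation factor — one step of memory with a weight μ^{2} + 1 that changes as the index grows — the summation-factor construction is built for this.


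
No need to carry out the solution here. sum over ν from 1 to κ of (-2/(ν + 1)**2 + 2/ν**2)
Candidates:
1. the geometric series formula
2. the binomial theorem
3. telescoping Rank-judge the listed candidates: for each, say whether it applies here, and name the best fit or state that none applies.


Method: telescoping — consecutive terms evaluate one function at adjacent indices (2/ν**2 is its current value): one term's tail is the next term's head, so the chain collapses.
- the geometric series formula — dividing successive terms gives an index-dependent quantity, not a constant.
- the binomial theorem: no binomial coefficients pair up with complementary powers here.
- telescoping: yes — fits the structure here.


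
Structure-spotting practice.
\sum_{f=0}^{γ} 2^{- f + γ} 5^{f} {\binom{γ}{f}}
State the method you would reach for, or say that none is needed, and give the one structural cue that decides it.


Diagnosis: the binomial theorem — binomial coefficients against complementary powers of 5 and 2: recognize the binomial expansion and resum.


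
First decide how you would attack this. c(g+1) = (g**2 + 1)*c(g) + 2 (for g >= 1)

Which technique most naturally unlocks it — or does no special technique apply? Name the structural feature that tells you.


Verdict: a summation factor — the coefficient g**2 + 1 drifts with the index, so no fixed root exists; normalizing by the cumulative product telescopes it.


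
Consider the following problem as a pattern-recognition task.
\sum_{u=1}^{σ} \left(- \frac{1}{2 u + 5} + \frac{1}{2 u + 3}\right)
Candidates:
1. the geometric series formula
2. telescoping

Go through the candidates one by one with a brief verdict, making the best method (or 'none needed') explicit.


Diagnosis: telescoping — consecutive terms evaluate one function at adjacent indices (\frac{1}{2 u + 3} is its current value): one term's tail is the next term's head, so the chain collapses.
- the geometric series formula: no single multiplier carries one term to the next throughout the sum.
- telescoping: applicable, and directly so.


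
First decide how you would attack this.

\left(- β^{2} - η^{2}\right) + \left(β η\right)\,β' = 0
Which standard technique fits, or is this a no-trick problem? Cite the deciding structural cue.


Best approach: the homogeneous substitution — solved for the derivative, the right side is unchanged under scaling η and β together — it depends only on the ratio β/η, so substitute a single ratio variable. This doubles as a Bernoulli equation in the unknown as written; the homogeneous route needs no setup at all.


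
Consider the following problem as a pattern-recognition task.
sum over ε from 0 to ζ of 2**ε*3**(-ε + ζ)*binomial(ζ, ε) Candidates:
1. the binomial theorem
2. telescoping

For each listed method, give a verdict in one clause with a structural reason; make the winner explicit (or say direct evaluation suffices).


Verdict: the binomial theorem — the binomial coefficients weight matched powers of 2 and 3, which is exactly the expansion of a binomial power.
- the binomial theorem — applicable, and directly so.
- telescoping — writing out consecutive terms as given produces no pairwise cancellation.


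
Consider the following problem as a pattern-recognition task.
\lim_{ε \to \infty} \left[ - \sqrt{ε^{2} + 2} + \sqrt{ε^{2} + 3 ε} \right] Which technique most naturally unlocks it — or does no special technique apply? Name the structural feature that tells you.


Best approach: conjugate multiplication — divergence minus divergence hides a finite answer — expose it by pairing \sqrt{ε^{2} + 3 ε} - \sqrt{ε^{2} + 2} with its conjugate.


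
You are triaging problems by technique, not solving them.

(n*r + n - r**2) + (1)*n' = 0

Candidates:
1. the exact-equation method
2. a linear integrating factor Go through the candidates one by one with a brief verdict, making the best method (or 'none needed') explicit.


Best approach: a linear integrating factor — the unknown enters only to the first power against a nonzero forcing term — the integrating-factor template applies directly.
- the exact-equation method: exactness fails on the nose — the mixed partials do not match.
- a linear integrating factor: a fit — the right tool for this form.


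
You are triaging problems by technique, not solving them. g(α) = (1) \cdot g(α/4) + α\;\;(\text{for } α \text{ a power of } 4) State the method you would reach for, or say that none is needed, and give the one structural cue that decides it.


Best approach: the master substitution — treat m = log base 4 of α as the new clock: one recursion step advances m by one while α scales by 4.


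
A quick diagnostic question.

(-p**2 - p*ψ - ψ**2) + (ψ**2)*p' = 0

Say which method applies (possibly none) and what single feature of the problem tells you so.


Verdict: the homogeneous substitution — the slope is degree-zero homogeneous: the ratio substitution v = p/ψ collapses it.


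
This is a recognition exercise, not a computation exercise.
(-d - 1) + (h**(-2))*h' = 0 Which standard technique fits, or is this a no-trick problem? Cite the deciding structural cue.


Diagnosis: separation of variables — solved for the derivative, the right side splits multiplicatively into a function of each variable alone — divide and integrate each side. One could also solve this as an exact equation; with each coefficient in its own variable, separating is the same work with fewer steps.


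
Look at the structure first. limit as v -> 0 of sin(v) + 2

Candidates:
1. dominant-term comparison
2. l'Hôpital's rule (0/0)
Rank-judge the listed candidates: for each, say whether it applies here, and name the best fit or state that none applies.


Verdict: no special technique — no vanishing denominator and no indeterminate clash at the point — evaluation is immediate.
- dominant-term comparison — this is not a rational comparison of growth rates at infinity.
- l'Hôpital's rule (0/0): substituting the point gives a finite value outright — there is no indeterminate clash to repair.


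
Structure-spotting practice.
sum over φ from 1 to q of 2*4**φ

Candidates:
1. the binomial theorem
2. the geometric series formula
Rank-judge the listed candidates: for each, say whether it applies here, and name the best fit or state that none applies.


Technique: the geometric series formula — the ratio of consecutive terms is the constant 4, independent of the index — a geometric sum.
- the binomial theorem: no binomial coefficients pair up with complementary powers here.
- the geometric series formula: applicable, and directly so.


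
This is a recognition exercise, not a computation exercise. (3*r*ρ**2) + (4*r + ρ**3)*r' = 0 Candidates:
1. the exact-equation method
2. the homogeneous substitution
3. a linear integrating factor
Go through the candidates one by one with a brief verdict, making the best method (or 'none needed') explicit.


Verdict: the exact-equation method — checking ∂/∂r of 3*r*ρ**2 against ∂/∂ρ of 4*r + ρ**3: they match — the equation is exact as it stands.
- the exact-equation method: a fit — the right tool for this form.
- the homogeneous substitution: the ratio substitution does not collapse this equation.
- a linear integrating factor: a nonlinear term in the unknown puts this outside the integrating-factor template.


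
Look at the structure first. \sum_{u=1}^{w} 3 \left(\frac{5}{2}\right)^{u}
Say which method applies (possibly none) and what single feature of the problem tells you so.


Technique: the geometric series formula — consecutive terms stand in a fixed index-free ratio — the geometric sum formula closes it.


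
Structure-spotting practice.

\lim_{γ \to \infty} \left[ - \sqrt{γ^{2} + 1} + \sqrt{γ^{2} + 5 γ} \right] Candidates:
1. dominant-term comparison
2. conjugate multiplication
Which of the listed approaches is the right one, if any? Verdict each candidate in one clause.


Technique: conjugate multiplication — neither \sqrt{γ^{2} + 5 γ} nor \sqrt{γ^{2} + 1} converges alone, so rewrite their difference as a conjugate-rationalized quotient first.
- dominant-term comparison — no dominant power emerges to decide the limit by degree comparison.
- conjugate multiplication — applicable, and directly so.


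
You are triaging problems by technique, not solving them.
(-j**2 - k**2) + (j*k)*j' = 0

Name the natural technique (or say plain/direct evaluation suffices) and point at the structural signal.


Best approach: the homogeneous substitution — the slope's numerator and denominator have matching total degree, so it depends only on j/k and the ratio substitution collapses it. This doubles as a Bernoulli equation in the unknown as written; the homogeneous route needs no setup at all.


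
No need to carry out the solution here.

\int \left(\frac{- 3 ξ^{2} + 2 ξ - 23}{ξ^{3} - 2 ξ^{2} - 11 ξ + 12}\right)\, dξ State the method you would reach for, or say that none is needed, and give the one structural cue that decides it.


Best approach: partial fractions — a proper rational integrand whose denominator splits into simpler factors — decompose into partial fractions first.


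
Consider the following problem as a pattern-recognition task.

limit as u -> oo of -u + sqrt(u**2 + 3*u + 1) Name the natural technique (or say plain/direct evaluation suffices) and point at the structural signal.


Best approach: conjugate multiplication — the ∞ − ∞ radical form is the exact trigger for the conjugate maneuver.


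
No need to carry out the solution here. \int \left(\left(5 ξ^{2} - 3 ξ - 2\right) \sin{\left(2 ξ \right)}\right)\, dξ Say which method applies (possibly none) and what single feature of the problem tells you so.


Verdict: integration by parts — 5 ξ^{2} - 3 ξ - 2 dies after finitely many derivatives while \sin{\left(2 ξ \right)} cycles under integration — the tabular/parts setup.


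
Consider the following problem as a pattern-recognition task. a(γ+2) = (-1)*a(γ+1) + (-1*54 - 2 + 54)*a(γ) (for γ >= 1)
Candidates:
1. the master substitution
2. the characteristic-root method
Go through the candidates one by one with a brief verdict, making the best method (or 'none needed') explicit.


Best approach: the characteristic-root method — try a geometric ansatz r^γ: constant coefficients turn the recurrence into one polynomial equation in r.
- the master substitution — the recursion steps by a constant offset, so exponential reindexing is pointless.
- the characteristic-root method: applicable, and directly so.


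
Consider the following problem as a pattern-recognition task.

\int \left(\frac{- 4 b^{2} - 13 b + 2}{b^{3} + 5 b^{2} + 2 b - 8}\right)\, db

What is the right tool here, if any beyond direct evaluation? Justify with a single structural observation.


Method: partial fractions — b^{3} + 5 b^{2} + 2 b - 8 splits into linear pieces, so the quotient is a sum of simple fractions — decompose before integrating.


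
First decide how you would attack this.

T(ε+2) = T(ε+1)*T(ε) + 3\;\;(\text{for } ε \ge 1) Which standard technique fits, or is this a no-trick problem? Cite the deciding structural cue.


Method: no special technique — the unknown sequence enters the update nonlinearly, so no linear method fits the recurrence as written — direct iteration remains.


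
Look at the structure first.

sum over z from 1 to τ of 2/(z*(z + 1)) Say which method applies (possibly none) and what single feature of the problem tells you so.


Diagnosis: telescoping — integer-spaced poles in 2/(z*(z + 1)) are the telescoping signature in disguise.


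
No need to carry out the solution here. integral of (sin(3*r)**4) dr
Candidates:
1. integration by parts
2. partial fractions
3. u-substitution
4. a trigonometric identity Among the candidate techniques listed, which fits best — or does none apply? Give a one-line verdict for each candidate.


Best approach: a trigonometric identity — reduce sin(3*r)**4 with the power-reduction formula and the integral becomes first-degree trigonometry.
- integration by parts: not the fit here: there is no polynomial factor to ladder down — parts can still close the trigonometric product by recursion, though the identity rewrite is the direct route.
- partial fractions: the expression is not a ratio of polynomials that decomposes further.
- u-substitution: no subexpression of the integrand serves as a whole-integral substitution inner — individual terms may offer their own, but none carries its derivative as a factor of the full integrand; a working change of variable would have to be constructed from outside the expression.
- a trigonometric identity — yes — fits the structure here.


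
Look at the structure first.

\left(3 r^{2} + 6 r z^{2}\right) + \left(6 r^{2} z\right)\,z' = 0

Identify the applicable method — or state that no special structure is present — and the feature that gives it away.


Method: the exact-equation method — because the two cross partials coincide, the form is conservative as written — recover its potential in (r, z).


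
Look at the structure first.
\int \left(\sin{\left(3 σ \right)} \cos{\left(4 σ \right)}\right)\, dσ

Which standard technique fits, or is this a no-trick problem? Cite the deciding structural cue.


Verdict: a trigonometric identity — split \sin{\left(3 σ \right)} \cos{\left(4 σ \right)} with the angle-addition identities: the resulting sum integrates term by term.


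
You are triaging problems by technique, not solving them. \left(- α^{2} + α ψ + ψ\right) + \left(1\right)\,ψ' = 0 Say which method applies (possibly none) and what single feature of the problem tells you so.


Technique: a linear integrating factor — the unknown enters only to the first power against a nonzero forcing term — the integrating-factor template applies directly.


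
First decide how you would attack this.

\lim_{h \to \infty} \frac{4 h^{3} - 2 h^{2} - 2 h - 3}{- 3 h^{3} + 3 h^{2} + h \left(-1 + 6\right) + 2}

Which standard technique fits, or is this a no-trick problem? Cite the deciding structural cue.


Verdict: dominant-term comparison — divide by the highest power of h present: lower-order terms vanish and the dominant ratio remains. Viewed as a single quotient this is an ∞/∞ form — an at-infinity application of l'Hôpital's rule would also resolve it; comparing leading growth reads the answer without differentiating.


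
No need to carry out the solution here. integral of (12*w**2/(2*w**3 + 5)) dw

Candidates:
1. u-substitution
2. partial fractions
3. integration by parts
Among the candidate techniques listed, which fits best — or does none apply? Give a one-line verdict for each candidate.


Diagnosis: u-substitution — structure check: outer function, inner expression 2*w**3 + 5, inner derivative as a factor — the classic u = 2*w**3 + 5 pattern.
- u-substitution — applies; the problem has the shape this method handles.
- partial fractions: proper and rational, yes, but the denominator has no factorization over the rationals to exploit.
- integration by parts — no split into a nonconstant polynomial times one of the standard kernels — exp, sine, or cosine of a linear argument, or a logarithm — applies here.


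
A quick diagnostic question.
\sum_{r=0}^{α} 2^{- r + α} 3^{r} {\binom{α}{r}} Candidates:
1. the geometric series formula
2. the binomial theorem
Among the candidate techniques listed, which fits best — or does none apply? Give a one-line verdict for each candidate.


Technique: the binomial theorem — {\binom{α}{r}} weighting matched powers of 3 and 2 is the expanded form of (3 + 2)^α — fold it back up.
- the geometric series formula: there is no constant term-to-term ratio.
- the binomial theorem: applicable, and directly so.


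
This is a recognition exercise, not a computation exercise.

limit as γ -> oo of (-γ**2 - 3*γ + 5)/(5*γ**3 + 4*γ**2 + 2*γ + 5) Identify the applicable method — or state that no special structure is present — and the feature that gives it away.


Verdict: dominant-term comparison — at large γ only the top-degree terms survive; compare the leading terms and the limit falls out. l'Hôpital's at-infinity variant applies to the expression viewed as a single quotient; the leading-term comparison is the direct route.


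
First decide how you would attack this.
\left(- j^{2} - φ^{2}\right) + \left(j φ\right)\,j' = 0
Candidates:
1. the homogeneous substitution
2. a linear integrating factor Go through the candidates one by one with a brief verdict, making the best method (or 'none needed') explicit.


Diagnosis: the homogeneous substitution — the slope is degree-zero homogeneous: the ratio substitution v = j/φ collapses it. A Bernoulli rewrite works here as the equation stands — the homogeneous substitution is the more immediate reading.
- the homogeneous substitution — yes — fits the structure here.
- a linear integrating factor: the unknown enters nonlinearly (through a power, a denominator, or a transcendental function), which the linear integrating-factor recipe cannot absorb as-is — any repair would come from a preliminary substitution, not the factor.


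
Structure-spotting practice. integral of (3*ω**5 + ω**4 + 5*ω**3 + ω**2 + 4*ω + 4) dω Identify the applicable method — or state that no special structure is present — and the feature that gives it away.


Best approach: no special technique — a term-by-term power-rule job in ω; no substitution or rearrangement earns its keep here.


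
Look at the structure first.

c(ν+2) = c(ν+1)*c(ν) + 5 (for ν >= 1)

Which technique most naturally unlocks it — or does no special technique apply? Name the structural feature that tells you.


Verdict: no special technique — this one you iterate or analyze qualitatively: the nonlinearity defeats linear solution methods.


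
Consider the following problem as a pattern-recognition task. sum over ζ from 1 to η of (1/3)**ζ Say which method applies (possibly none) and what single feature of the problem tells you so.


Method: the geometric series formula — the ratio of consecutive terms is the constant 1/3, independent of the index — a geometric sum.


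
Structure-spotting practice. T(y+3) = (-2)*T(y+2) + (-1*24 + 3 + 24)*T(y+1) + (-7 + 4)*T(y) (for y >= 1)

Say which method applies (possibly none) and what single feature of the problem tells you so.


Best approach: the characteristic-root method — shift-invariance with fixed coefficients calls for exponential trials; the characteristic polynomial finds every r^y.
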